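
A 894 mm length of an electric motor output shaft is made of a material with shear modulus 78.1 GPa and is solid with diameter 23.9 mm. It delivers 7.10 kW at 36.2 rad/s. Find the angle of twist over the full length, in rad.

0.0701 rad

ω = 36.2 rad/s, so T = P/ω = 7.10×10³ / 36.20 = 196.1 N·m.
J = πd⁴/32 = π(0.0239)⁴/32 = 3.203×10^-8 m⁴.
θ = T·L/(G·J) = 196.1 × 0.894 / (78.1×10⁹ × 3.203×10^-8) = 0.07009 rad.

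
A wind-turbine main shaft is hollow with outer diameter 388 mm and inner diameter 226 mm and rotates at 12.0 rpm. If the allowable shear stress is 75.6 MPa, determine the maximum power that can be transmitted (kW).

J = π(d_o⁴ − d_i⁴)/32 = π(0.388⁴ − 0.226⁴)/32 = 1.969×10^-3 m⁴.
T_max = τ_allow·J/r = 7.56×10^7 × 1.969×10^-3 / 0.194 = 767300 N·m.
ω = 2π·12.0/60 = 1.257 rad/s, so P_max = T_max·ω = 9.642×10^5 W.

964 kW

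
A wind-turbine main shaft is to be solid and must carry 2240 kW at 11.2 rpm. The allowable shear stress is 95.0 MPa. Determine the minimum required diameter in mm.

ω = 2π·11.2/60 = 1.173 rad/s, so T = P/ω = 2240×10³ / 1.173 = 1.910e6 N·m.
For a solid shaft τ_max = 16T/(πd³), so d = (16T/(π τ_allow))^(1/3) = (16·1.910e6/(π·9.50×10^7))^(1/3) = 0.4678 m.

468 mm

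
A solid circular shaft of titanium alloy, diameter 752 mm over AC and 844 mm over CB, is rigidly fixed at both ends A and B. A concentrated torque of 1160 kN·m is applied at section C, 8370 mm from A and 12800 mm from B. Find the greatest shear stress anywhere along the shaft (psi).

Compatibility: T_A·a/J_AC = T_B·b/J_CB with T_A + T_B = T₀.
J_AC = 0.0314 m⁴, J_CB = 0.0498 m⁴, so T_A = T₀·(J_AC/a)/((J_AC/a)+(J_CB/b)) = 569300 N·m, T_B = 590700 N·m.
τ in each portion: τ_AC = 6.82×10^6 Pa, τ_CB = 5.00×10^6 Pa; maximum is in AC.
τ_max = T_AC·r/J = 569300·0.376/0.0314 = 6.818×10^6 Pa.

989 psi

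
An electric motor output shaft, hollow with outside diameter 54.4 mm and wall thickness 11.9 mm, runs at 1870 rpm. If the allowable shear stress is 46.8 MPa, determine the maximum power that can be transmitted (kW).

261 kW

J = π(d_o⁴ − d_i⁴)/32 = π(0.0544⁴ − 0.0306⁴)/32 = 7.737×10^-7 m⁴.
T_max = τ_allow·J/r = 4.68×10^7 × 7.737×10^-7 / 0.0272 = 1331 N·m.
ω = 2π·1870/60 = 195.8 rad/s, so P_max = T_max·ω = 2.607×10^5 W.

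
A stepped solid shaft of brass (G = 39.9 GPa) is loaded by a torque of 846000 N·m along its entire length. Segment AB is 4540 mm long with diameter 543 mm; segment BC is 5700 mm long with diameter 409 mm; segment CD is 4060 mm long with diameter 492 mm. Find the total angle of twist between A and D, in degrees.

J_AB = π(0.543)⁴/32 = 8.53×10^-3 m⁴; J_BC = π(0.409)⁴/32 = 2.75×10^-3 m⁴; J_CD = π(0.492)⁴/32 = 5.75×10^-3 m⁴.
θ = (T/G)·Σ L_i/J_i = (846000/39.9×10⁹)·(4.54/8.53×10^-3 + 5.70/2.75×10^-3 + 4.06/5.75×10^-3) = 0.07024 rad.

4.02°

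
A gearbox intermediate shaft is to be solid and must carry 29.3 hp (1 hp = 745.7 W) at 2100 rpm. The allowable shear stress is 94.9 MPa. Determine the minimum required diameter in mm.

ω = 2π·2100/60 = 219.9 rad/s, so T = P/ω = 29.3×745.7 / 219.9 = 99.35 N·m.
For a solid shaft τ_max = 16T/(πd³), so d = (16T/(π τ_allow))^(1/3) = (16·99.35/(π·9.49×10^7))^(1/3) = 0.01747 m.

17.5 mm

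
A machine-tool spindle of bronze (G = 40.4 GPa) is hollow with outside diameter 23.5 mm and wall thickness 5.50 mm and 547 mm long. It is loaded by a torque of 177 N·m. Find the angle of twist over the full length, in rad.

J = π(d_o⁴ − d_i⁴)/32 = π(0.0235⁴ − 0.0125⁴)/32 = 2.754×10^-8 m⁴.
θ = T·L/(G·J) = 177.0 × 0.547 / (40.4×10⁹ × 2.754×10^-8) = 0.08701 rad.

0.0870 rad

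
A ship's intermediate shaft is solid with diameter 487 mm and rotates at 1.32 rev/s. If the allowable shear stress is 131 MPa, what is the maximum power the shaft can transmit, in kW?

24600 kW

J = πd⁴/32 = π(0.487)⁴/32 = 5.522×10^-3 m⁴.
T_max = τ_allow·J/r = 1.31×10^8 × 5.522×10^-3 / 0.243 = 2.971e6 N·m.
ω = 2π·1.32 = 8.294 rad/s, so P_max = T_max·ω = 2.464×10^7 W.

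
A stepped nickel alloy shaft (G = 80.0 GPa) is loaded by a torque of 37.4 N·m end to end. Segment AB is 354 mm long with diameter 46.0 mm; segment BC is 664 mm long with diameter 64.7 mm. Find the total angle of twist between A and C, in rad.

J_AB = π(0.0460)⁴/32 = 4.40×10^-7 m⁴; J_BC = π(0.0647)⁴/32 = 1.72×10^-6 m⁴.
θ = (T/G)·Σ L_i/J_i = (37.40/80.0×10⁹)·(0.354/4.40×10^-7 + 0.664/1.72×10^-6) = 5.569×10^-4 rad.

5.57e-4 rad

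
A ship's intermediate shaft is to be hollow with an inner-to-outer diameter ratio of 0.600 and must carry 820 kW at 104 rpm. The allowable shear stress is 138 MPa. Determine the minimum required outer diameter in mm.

ω = 2π·104/60 = 10.89 rad/s, so T = P/ω = 820×10³ / 10.89 = 75290 N·m.
For a hollow shaft with d_i/d_o = 0.600: τ_max = 16T/(π d_o³ (1−k⁴)), so d_o = [16T/(π τ_allow (1−k⁴))]^(1/3) = [16·75290/(π·1.38×10^8·0.8704)]^(1/3) = 0.1472 m.

147 mm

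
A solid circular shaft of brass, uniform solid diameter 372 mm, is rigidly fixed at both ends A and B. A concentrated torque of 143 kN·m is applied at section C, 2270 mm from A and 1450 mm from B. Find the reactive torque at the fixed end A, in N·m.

55700 N·m

With uniform GJ and both ends fixed, compatibility θ_AC = θ_CB gives T_A·a = T_B·b, together with T_A + T_B = T₀.
T_A = T₀·b/(a+b) = 143000·1450/3720 = 55740 N·m; T_B = 87260 N·m.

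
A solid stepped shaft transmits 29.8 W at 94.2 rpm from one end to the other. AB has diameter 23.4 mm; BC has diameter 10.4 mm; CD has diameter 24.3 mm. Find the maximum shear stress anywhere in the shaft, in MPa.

13.7 MPa

ω = 2π·94.2/60 = 9.865 rad/s, so T = P/ω = 29.8 / 9.865 = 3.021 N·m.
Under the same torque, τ_max = 16T/(πd³) is largest where d is smallest — segment BC (d = 10.4 mm).
τ_max = 16·3.021/(π·(0.0104)³) = 1.368×10^7 Pa.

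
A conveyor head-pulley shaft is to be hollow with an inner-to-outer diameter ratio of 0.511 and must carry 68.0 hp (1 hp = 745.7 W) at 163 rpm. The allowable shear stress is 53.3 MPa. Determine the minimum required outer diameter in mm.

ω = 2π·163/60 = 17.07 rad/s, so T = P/ω = 68.0×745.7 / 17.07 = 2971 N·m.
For a hollow shaft with d_i/d_o = 0.511: τ_max = 16T/(π d_o³ (1−k⁴)), so d_o = [16T/(π τ_allow (1−k⁴))]^(1/3) = [16·2971/(π·5.33×10^7·0.9318)]^(1/3) = 0.06729 m.

67.3 mm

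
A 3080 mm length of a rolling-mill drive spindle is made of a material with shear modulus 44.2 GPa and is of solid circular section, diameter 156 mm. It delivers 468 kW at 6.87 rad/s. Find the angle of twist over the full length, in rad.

ω = 6.87 rad/s, so T = P/ω = 468×10³ / 6.870 = 68120 N·m.
J = πd⁴/32 = π(0.156)⁴/32 = 5.814×10^-5 m⁴.
θ = T·L/(G·J) = 68120 × 3.08 / (44.2×10⁹ × 5.814×10^-5) = 0.08164 rad.

0.0816 rad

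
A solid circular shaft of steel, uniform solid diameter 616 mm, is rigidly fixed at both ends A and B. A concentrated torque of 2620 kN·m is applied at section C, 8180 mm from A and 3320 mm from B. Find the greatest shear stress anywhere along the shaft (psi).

With uniform GJ and both ends fixed, compatibility θ_AC = θ_CB gives T_A·a = T_B·b, together with T_A + T_B = T₀.
T_A = T₀·b/(a+b) = 2.620e6·3320/11500 = 756400 N·m; T_B = 1.864e6 N·m.
τ in each portion: τ_AC = 1.65×10^7 Pa, τ_CB = 4.06×10^7 Pa; maximum is in CB.
τ_max = T_CB·r/J = 1.864e6·0.308/0.0141 = 4.061×10^7 Pa.

5890 psi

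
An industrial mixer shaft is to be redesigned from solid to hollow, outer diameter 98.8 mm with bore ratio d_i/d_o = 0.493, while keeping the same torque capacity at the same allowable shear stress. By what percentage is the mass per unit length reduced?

21.2 %

Equal τ_max and T ⇒ the solid shaft needs d_s³ = d_o³(1−k⁴), so d_s = 98.8·(1−0.493⁴)^(1/3) = 96.81 mm.
Area ratio A_h/A_s = d_o²(1−k²)/d_s² = (1−k²)/(1−k⁴)^(2/3) = 0.7883.
Mass saving = 1 − 0.7883 = 21.2 %.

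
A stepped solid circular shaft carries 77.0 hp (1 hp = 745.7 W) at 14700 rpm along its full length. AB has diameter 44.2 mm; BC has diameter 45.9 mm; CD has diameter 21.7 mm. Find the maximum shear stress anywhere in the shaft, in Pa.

1.86e7 Pa

ω = 2π·14700/60 = 1539 rad/s, so T = P/ω = 77.0×745.7 / 1539 = 37.30 N·m.
Under the same torque, τ_max = 16T/(πd³) is largest where d is smallest — segment CD (d = 21.7 mm).
τ_max = 16·37.30/(π·(0.0217)³) = 1.859×10^7 Pa.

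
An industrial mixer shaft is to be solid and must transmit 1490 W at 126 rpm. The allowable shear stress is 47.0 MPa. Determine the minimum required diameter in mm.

23.0 mm

ω = 2π·126/60 = 13.19 rad/s, so T = P/ω = 1490 / 13.19 = 112.9 N·m.
For a solid shaft τ_max = 16T/(πd³), so d = (16T/(π τ_allow))^(1/3) = (16·112.9/(π·4.70×10^7))^(1/3) = 0.02304 m.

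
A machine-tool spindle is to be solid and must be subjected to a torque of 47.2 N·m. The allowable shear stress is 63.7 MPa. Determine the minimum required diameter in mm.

15.6 mm

For a solid shaft τ_max = 16T/(πd³), so d = (16T/(π τ_allow))^(1/3) = (16·47.20/(π·6.37×10^7))^(1/3) = 0.01557 m.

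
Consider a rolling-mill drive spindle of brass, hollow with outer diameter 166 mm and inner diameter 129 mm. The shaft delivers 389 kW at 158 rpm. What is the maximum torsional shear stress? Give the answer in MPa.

ω = 2π·158/60 = 16.55 rad/s, so T = P/ω = 389×10³ / 16.55 = 23510 N·m.
J = π(d_o⁴ − d_i⁴)/32 = π(0.166⁴ − 0.129⁴)/32 = 4.736×10^-5 m⁴.
τ_max = T·r/J = 23510 × 0.0830 / 4.736×10^-5 = 4.120×10^7 Pa.

41.2 MPa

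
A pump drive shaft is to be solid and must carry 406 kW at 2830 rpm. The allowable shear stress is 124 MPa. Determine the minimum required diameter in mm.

38.3 mm

ω = 2π·2830/60 = 296.4 rad/s, so T = P/ω = 406×10³ / 296.4 = 1370 N·m.
For a solid shaft τ_max = 16T/(πd³), so d = (16T/(π τ_allow))^(1/3) = (16·1370/(π·1.24×10^8))^(1/3) = 0.03832 m.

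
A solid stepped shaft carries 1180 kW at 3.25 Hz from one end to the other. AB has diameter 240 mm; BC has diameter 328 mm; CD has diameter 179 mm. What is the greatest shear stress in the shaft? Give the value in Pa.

ω = 2π·3.25 = 20.42 rad/s, so T = P/ω = 1180×10³ / 20.42 = 57790 N·m.
Under the same torque, τ_max = 16T/(πd³) is largest where d is smallest — segment CD (d = 179 mm).
τ_max = 16·57790/(π·(0.179)³) = 5.131×10^7 Pa.

5.13e7 Pa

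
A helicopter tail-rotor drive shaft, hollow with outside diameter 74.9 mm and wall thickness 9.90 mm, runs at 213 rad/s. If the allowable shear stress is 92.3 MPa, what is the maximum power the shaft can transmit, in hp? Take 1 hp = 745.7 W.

J = π(d_o⁴ − d_i⁴)/32 = π(0.0749⁴ − 0.0551⁴)/32 = 2.185×10^-6 m⁴.
T_max = τ_allow·J/r = 9.23×10^7 × 2.185×10^-6 / 0.0375 = 5385 N·m.
ω = 213 rad/s, so P_max = T_max·ω = 1.147×10^6 W.

1540 hp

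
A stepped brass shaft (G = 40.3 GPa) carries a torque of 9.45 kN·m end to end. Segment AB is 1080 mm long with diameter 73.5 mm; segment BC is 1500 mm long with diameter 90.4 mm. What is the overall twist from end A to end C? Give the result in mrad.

142 mrad

J_AB = π(0.0735)⁴/32 = 2.87×10^-6 m⁴; J_BC = π(0.0904)⁴/32 = 6.56×10^-6 m⁴.
θ = (T/G)·Σ L_i/J_i = (9450/40.3×10⁹)·(1.08/2.87×10^-6 + 1.50/6.56×10^-6) = 0.1420 rad.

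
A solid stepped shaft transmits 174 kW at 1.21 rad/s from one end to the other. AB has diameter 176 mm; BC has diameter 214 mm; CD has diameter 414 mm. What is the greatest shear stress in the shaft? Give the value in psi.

ω = 1.21 rad/s, so T = P/ω = 174×10³ / 1.210 = 143800 N·m.
Under the same torque, τ_max = 16T/(πd³) is largest where d is smallest — segment AB (d = 176 mm).
τ_max = 16·143800/(π·(0.176)³) = 1.343×10^8 Pa.

19500 psi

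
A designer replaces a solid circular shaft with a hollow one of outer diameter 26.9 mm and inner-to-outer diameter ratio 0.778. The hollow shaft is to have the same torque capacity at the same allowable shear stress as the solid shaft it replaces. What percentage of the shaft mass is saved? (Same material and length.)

Equal τ_max and T ⇒ the solid shaft needs d_s³ = d_o³(1−k⁴), so d_s = 26.9·(1−0.778⁴)^(1/3) = 23.10 mm.
Area ratio A_h/A_s = d_o²(1−k²)/d_s² = (1−k²)/(1−k⁴)^(2/3) = 0.5350.
Mass saving = 1 − 0.5350 = 46.5 %.

46.5 %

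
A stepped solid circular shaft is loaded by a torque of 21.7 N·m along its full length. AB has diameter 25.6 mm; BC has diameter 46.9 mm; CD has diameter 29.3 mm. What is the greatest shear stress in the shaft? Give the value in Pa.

6.59e6 Pa

Under the same torque, τ_max = 16T/(πd³) is largest where d is smallest — segment AB (d = 25.6 mm).
τ_max = 16·21.70/(π·(0.0256)³) = 6.587×10^6 Pa.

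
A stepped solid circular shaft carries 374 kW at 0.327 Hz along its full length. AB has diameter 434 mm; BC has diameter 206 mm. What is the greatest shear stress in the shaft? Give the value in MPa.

ω = 2π·0.327 = 2.055 rad/s, so T = P/ω = 374×10³ / 2.055 = 182000 N·m.
Under the same torque, τ_max = 16T/(πd³) is largest where d is smallest — segment BC (d = 206 mm).
τ_max = 16·182000/(π·(0.206)³) = 1.061×10^8 Pa.

106 MPa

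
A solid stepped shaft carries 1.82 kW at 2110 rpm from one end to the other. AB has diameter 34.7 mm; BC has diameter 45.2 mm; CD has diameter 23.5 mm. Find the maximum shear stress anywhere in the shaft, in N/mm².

3.23 N/mm²

ω = 2π·2110/60 = 221.0 rad/s, so T = P/ω = 1.82×10³ / 221.0 = 8.237 N·m.
Under the same torque, τ_max = 16T/(πd³) is largest where d is smallest — segment CD (d = 23.5 mm).
τ_max = 16·8.237/(π·(0.0235)³) = 3.232×10^6 Pa.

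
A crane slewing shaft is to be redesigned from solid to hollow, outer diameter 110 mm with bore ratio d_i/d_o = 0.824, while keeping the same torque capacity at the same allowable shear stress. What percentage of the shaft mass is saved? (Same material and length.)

Equal τ_max and T ⇒ the solid shaft needs d_s³ = d_o³(1−k⁴), so d_s = 110·(1−0.824⁴)^(1/3) = 89.52 mm.
Area ratio A_h/A_s = d_o²(1−k²)/d_s² = (1−k²)/(1−k⁴)^(2/3) = 0.4847.
Mass saving = 1 − 0.4847 = 51.5 %.

51.5 %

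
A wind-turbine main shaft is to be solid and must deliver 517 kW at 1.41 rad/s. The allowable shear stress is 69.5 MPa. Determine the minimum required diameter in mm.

300 mm

ω = 1.41 rad/s, so T = P/ω = 517×10³ / 1.410 = 366700 N·m.
For a solid shaft τ_max = 16T/(πd³), so d = (16T/(π τ_allow))^(1/3) = (16·366700/(π·6.95×10^7))^(1/3) = 0.2995 m.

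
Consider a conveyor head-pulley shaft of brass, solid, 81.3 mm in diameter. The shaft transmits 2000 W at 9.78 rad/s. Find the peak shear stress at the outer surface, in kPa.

ω = 9.78 rad/s, so T = P/ω = 2000 / 9.780 = 204.5 N·m.
J = πd⁴/32 = π(0.0813)⁴/32 = 4.289×10^-6 m⁴.
τ_max = T·r/J = 204.5 × 0.0406 / 4.289×10^-6 = 1.938×10^6 Pa.

1940 kPa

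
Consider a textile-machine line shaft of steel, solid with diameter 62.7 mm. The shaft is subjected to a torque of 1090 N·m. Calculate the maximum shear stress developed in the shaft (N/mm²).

22.5 N/mm²

J = πd⁴/32 = π(0.0627)⁴/32 = 1.517×10^-6 m⁴.
τ_max = T·r/J = 1090 × 0.0314 / 1.517×10^-6 = 2.252×10^7 Pa.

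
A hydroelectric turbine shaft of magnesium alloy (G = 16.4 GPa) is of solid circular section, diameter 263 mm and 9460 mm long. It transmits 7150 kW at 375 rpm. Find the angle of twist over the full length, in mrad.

ω = 2π·375/60 = 39.27 rad/s, so T = P/ω = 7150×10³ / 39.27 = 182100 N·m.
J = πd⁴/32 = π(0.263)⁴/32 = 4.697×10^-4 m⁴.
θ = T·L/(G·J) = 182100 × 9.46 / (16.4×10⁹ × 4.697×10^-4) = 0.2236 rad.

224 mrad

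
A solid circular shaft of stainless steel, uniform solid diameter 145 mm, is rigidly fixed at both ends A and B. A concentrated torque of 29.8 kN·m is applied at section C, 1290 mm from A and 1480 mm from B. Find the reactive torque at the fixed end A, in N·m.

With uniform GJ and both ends fixed, compatibility θ_AC = θ_CB gives T_A·a = T_B·b, together with T_A + T_B = T₀.
T_A = T₀·b/(a+b) = 29800·1480/2770 = 15920 N·m; T_B = 13880 N·m.

15900 N·m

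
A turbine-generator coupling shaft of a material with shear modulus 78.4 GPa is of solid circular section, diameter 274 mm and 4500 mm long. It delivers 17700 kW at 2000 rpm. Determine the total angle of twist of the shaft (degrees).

ω = 2π·2000/60 = 209.4 rad/s, so T = P/ω = 17700×10³ / 209.4 = 84510 N·m.
J = πd⁴/32 = π(0.274)⁴/32 = 5.534×10^-4 m⁴.
θ = T·L/(G·J) = 84510 × 4.50 / (78.4×10⁹ × 5.534×10^-4) = 8.766×10^-3 rad.

0.502°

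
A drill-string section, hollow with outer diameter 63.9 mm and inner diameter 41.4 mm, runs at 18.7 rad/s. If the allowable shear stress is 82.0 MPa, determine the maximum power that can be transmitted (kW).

64.7 kW

J = π(d_o⁴ − d_i⁴)/32 = π(0.0639⁴ − 0.0414⁴)/32 = 1.348×10^-6 m⁴.
T_max = τ_allow·J/r = 8.20×10^7 × 1.348×10^-6 / 0.0319 = 3461 N·m.
ω = 18.7 rad/s, so P_max = T_max·ω = 6.472×10^4 W.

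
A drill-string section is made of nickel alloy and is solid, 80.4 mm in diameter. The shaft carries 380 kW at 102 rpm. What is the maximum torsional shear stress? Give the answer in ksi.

ω = 2π·102/60 = 10.68 rad/s, so T = P/ω = 380×10³ / 10.68 = 35580 N·m.
J = πd⁴/32 = π(0.0804)⁴/32 = 4.102×10^-6 m⁴.
τ_max = T·r/J = 35580 × 0.0402 / 4.102×10^-6 = 3.486×10^8 Pa.

50.6 ksi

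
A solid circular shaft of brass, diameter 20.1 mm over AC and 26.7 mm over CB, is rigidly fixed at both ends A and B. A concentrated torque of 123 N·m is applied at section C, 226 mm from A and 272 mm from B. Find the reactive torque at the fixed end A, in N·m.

34.3 N·m

Compatibility: T_A·a/J_AC = T_B·b/J_CB with T_A + T_B = T₀.
J_AC = 1.60×10^-8 m⁴, J_CB = 4.99×10^-8 m⁴, so T_A = T₀·(J_AC/a)/((J_AC/a)+(J_CB/b)) = 34.29 N·m, T_B = 88.71 N·m.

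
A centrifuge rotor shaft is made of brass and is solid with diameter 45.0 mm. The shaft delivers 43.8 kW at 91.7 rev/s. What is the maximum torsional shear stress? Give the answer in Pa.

4.25e6 Pa

ω = 2π·91.7 = 576.2 rad/s, so T = P/ω = 43.8×10³ / 576.2 = 76.02 N·m.
J = πd⁴/32 = π(0.0450)⁴/32 = 4.026×10^-7 m⁴.
τ_max = T·r/J = 76.02 × 0.0225 / 4.026×10^-7 = 4.249×10^6 Pa.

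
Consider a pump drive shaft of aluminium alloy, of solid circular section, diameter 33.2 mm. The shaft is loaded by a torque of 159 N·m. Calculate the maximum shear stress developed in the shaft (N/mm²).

22.1 N/mm²

J = πd⁴/32 = π(0.0332)⁴/32 = 1.193×10^-7 m⁴.
τ_max = T·r/J = 159.0 × 0.0166 / 1.193×10^-7 = 2.213×10^7 Pa.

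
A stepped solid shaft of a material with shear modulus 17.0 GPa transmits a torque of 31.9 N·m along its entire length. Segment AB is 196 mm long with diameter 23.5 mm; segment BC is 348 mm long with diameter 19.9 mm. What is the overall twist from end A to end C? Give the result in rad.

J_AB = π(0.0235)⁴/32 = 2.99×10^-8 m⁴; J_BC = π(0.0199)⁴/32 = 1.54×10^-8 m⁴.
θ = (T/G)·Σ L_i/J_i = (31.90/17.0×10⁹)·(0.196/2.99×10^-8 + 0.348/1.54×10^-8) = 0.05470 rad.

0.0547 rad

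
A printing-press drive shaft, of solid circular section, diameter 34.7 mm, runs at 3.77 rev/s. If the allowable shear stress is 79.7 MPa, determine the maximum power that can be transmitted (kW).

15.5 kW

J = πd⁴/32 = π(0.0347)⁴/32 = 1.423×10^-7 m⁴.
T_max = τ_allow·J/r = 7.97×10^7 × 1.423×10^-7 / 0.0174 = 653.8 N·m.
ω = 2π·3.77 = 23.69 rad/s, so P_max = T_max·ω = 1.549×10^4 W.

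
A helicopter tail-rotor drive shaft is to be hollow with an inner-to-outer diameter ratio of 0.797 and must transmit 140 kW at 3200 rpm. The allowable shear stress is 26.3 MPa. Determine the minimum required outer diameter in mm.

ω = 2π·3200/60 = 335.1 rad/s, so T = P/ω = 140×10³ / 335.1 = 417.8 N·m.
For a hollow shaft with d_i/d_o = 0.797: τ_max = 16T/(π d_o³ (1−k⁴)), so d_o = [16T/(π τ_allow (1−k⁴))]^(1/3) = [16·417.8/(π·2.63×10^7·0.5965)]^(1/3) = 0.05138 m.

51.4 mm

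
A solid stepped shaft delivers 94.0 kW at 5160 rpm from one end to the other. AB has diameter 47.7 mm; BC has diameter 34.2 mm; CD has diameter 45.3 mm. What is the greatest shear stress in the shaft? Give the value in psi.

3210 psi

ω = 2π·5160/60 = 540.4 rad/s, so T = P/ω = 94.0×10³ / 540.4 = 174.0 N·m.
Under the same torque, τ_max = 16T/(πd³) is largest where d is smallest — segment BC (d = 34.2 mm).
τ_max = 16·174.0/(π·(0.0342)³) = 2.215×10^7 Pa.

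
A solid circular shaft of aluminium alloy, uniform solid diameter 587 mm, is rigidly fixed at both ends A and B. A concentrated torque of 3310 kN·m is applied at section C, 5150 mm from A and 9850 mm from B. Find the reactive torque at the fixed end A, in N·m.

2.17e6 N·m

With uniform GJ and both ends fixed, compatibility θ_AC = θ_CB gives T_A·a = T_B·b, together with T_A + T_B = T₀.
T_A = T₀·b/(a+b) = 3.310e6·9850/15000 = 2.174e6 N·m; T_B = 1.136e6 N·m.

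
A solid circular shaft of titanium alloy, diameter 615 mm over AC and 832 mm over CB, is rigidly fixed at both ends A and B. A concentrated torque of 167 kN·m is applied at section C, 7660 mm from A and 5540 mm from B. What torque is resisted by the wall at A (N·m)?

29700 N·m

Compatibility: T_A·a/J_AC = T_B·b/J_CB with T_A + T_B = T₀.
J_AC = 0.0140 m⁴, J_CB = 0.0470 m⁴, so T_A = T₀·(J_AC/a)/((J_AC/a)+(J_CB/b)) = 29660 N·m, T_B = 137300 N·m.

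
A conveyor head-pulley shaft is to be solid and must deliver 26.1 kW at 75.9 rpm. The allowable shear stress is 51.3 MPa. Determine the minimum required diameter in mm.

68.8 mm

ω = 2π·75.9/60 = 7.948 rad/s, so T = P/ω = 26.1×10³ / 7.948 = 3284 N·m.
For a solid shaft τ_max = 16T/(πd³), so d = (16T/(π τ_allow))^(1/3) = (16·3284/(π·5.13×10^7))^(1/3) = 0.06882 m.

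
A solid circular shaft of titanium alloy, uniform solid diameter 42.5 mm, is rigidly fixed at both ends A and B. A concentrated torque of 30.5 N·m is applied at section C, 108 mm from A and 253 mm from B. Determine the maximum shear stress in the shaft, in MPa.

With uniform GJ and both ends fixed, compatibility θ_AC = θ_CB gives T_A·a = T_B·b, together with T_A + T_B = T₀.
T_A = T₀·b/(a+b) = 30.50·253/361.0 = 21.38 N·m; T_B = 9.125 N·m.
τ in each portion: τ_AC = 1.42×10^6 Pa, τ_CB = 6.05×10^5 Pa; maximum is in AC.
τ_max = T_AC·r/J = 21.38·0.0213/3.20×10^-7 = 1.418×10^6 Pa.

1.42 MPa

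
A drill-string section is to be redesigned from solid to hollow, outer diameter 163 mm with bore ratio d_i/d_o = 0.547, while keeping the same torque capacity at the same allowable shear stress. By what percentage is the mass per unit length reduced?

25.4 %

Equal τ_max and T ⇒ the solid shaft needs d_s³ = d_o³(1−k⁴), so d_s = 163·(1−0.547⁴)^(1/3) = 158.0 mm.
Area ratio A_h/A_s = d_o²(1−k²)/d_s² = (1−k²)/(1−k⁴)^(2/3) = 0.7460.
Mass saving = 1 − 0.7460 = 25.4 %.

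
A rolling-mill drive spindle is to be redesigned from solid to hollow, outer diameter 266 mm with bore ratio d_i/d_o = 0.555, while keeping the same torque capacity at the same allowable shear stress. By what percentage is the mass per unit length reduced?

26.0 %

Equal τ_max and T ⇒ the solid shaft needs d_s³ = d_o³(1−k⁴), so d_s = 266·(1−0.555⁴)^(1/3) = 257.3 mm.
Area ratio A_h/A_s = d_o²(1−k²)/d_s² = (1−k²)/(1−k⁴)^(2/3) = 0.7395.
Mass saving = 1 − 0.7395 = 26.0 %.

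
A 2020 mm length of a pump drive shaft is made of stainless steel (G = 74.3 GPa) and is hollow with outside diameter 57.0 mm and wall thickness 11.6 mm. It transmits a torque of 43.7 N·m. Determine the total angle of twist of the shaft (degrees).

J = π(d_o⁴ − d_i⁴)/32 = π(0.0570⁴ − 0.0338⁴)/32 = 9.082×10^-7 m⁴.
θ = T·L/(G·J) = 43.70 × 2.02 / (74.3×10⁹ × 9.082×10^-7) = 1.308×10^-3 rad.

0.0750°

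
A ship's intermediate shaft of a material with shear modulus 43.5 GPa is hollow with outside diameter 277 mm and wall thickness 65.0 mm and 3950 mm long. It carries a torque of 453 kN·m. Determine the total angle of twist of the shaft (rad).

J = π(d_o⁴ − d_i⁴)/32 = π(0.277⁴ − 0.147⁴)/32 = 5.321×10^-4 m⁴.
θ = T·L/(G·J) = 453000 × 3.95 / (43.5×10⁹ × 5.321×10^-4) = 0.07730 rad.

0.0773 rad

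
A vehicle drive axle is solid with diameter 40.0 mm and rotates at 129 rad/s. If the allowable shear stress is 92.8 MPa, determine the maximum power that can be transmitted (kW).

150 kW

J = πd⁴/32 = π(0.0400)⁴/32 = 2.513×10^-7 m⁴.
T_max = τ_allow·J/r = 9.28×10^7 × 2.513×10^-7 / 0.0200 = 1166 N·m.
ω = 129 rad/s, so P_max = T_max·ω = 1.504×10^5 W.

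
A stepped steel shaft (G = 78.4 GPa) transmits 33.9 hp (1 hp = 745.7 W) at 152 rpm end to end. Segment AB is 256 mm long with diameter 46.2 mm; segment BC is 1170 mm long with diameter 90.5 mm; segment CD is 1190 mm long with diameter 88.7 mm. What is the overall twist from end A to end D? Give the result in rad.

0.0192 rad

ω = 2π·152/60 = 15.92 rad/s, so T = P/ω = 33.9×745.7 / 15.92 = 1588 N·m.
J_AB = π(0.0462)⁴/32 = 4.47×10^-7 m⁴; J_BC = π(0.0905)⁴/32 = 6.59×10^-6 m⁴; J_CD = π(0.0887)⁴/32 = 6.08×10^-6 m⁴.
θ = (T/G)·Σ L_i/J_i = (1588/78.4×10⁹)·(0.256/4.47×10^-7 + 1.17/6.59×10^-6 + 1.19/6.08×10^-6) = 0.01916 rad.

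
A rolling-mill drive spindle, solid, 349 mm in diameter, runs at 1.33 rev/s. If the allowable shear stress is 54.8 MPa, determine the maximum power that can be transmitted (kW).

J = πd⁴/32 = π(0.349)⁴/32 = 1.456×10^-3 m⁴.
T_max = τ_allow·J/r = 5.48×10^7 × 1.456×10^-3 / 0.174 = 457400 N·m.
ω = 2π·1.33 = 8.357 rad/s, so P_max = T_max·ω = 3.822×10^6 W.

3820 kW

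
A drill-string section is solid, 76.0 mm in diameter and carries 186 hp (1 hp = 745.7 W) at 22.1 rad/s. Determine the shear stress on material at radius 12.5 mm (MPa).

ω = 22.1 rad/s, so T = P/ω = 186×745.7 / 22.10 = 6276 N·m.
J = πd⁴/32 = π(0.0760)⁴/32 = 3.275×10^-6 m⁴.
Shear stress varies linearly with radius: τ = T·r/J = 6276 × 0.0125 / 3.275×10^-6 = 2.395×10^7 Pa.

24.0 MPa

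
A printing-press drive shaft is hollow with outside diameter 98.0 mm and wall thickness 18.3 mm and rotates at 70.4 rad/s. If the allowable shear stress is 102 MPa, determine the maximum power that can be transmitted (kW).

1120 kW

J = π(d_o⁴ − d_i⁴)/32 = π(0.0980⁴ − 0.0614⁴)/32 = 7.660×10^-6 m⁴.
T_max = τ_allow·J/r = 1.02×10^8 × 7.660×10^-6 / 0.0490 = 15950 N·m.
ω = 70.4 rad/s, so P_max = T_max·ω = 1.123×10^6 W.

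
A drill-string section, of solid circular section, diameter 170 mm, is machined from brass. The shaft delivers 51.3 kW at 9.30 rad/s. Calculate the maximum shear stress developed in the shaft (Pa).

5.72e6 Pa

ω = 9.30 rad/s, so T = P/ω = 51.3×10³ / 9.300 = 5516 N·m.
J = πd⁴/32 = π(0.170)⁴/32 = 8.200×10^-5 m⁴.
τ_max = T·r/J = 5516 × 0.0850 / 8.200×10^-5 = 5.718×10^6 Pa.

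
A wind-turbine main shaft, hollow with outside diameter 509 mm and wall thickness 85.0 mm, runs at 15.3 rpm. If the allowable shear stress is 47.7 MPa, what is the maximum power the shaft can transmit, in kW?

1590 kW

J = π(d_o⁴ − d_i⁴)/32 = π(0.509⁴ − 0.339⁴)/32 = 5.293×10^-3 m⁴.
T_max = τ_allow·J/r = 4.77×10^7 × 5.293×10^-3 / 0.255 = 992100 N·m.
ω = 2π·15.3/60 = 1.602 rad/s, so P_max = T_max·ω = 1.590×10^6 W.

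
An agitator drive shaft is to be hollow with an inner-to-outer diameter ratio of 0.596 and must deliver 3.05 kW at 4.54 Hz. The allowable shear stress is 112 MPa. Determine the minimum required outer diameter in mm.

ω = 2π·4.54 = 28.53 rad/s, so T = P/ω = 3.05×10³ / 28.53 = 106.9 N·m.
For a hollow shaft with d_i/d_o = 0.596: τ_max = 16T/(π d_o³ (1−k⁴)), so d_o = [16T/(π τ_allow (1−k⁴))]^(1/3) = [16·106.9/(π·1.12×10^8·0.8738)]^(1/3) = 0.01772 m.

17.7 mm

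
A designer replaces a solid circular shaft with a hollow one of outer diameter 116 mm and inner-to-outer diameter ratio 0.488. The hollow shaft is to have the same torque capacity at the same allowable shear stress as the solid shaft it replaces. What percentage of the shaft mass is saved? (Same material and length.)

20.8 %

Equal τ_max and T ⇒ the solid shaft needs d_s³ = d_o³(1−k⁴), so d_s = 116·(1−0.488⁴)^(1/3) = 113.8 mm.
Area ratio A_h/A_s = d_o²(1−k²)/d_s² = (1−k²)/(1−k⁴)^(2/3) = 0.7921.
Mass saving = 1 − 0.7921 = 20.8 %.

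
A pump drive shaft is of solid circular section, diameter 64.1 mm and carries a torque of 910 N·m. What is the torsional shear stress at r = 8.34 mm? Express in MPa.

J = πd⁴/32 = π(0.0641)⁴/32 = 1.657×10^-6 m⁴.
Shear stress varies linearly with radius: τ = T·r/J = 910.0 × 0.00834 / 1.657×10^-6 = 4.579×10^6 Pa.

4.58 MPa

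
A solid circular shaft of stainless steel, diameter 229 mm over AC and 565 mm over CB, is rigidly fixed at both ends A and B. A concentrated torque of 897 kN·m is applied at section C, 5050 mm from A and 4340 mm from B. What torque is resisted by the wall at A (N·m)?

20300 N·m

Compatibility: T_A·a/J_AC = T_B·b/J_CB with T_A + T_B = T₀.
J_AC = 2.70×10^-4 m⁴, J_CB = 0.0100 m⁴, so T_A = T₀·(J_AC/a)/((J_AC/a)+(J_CB/b)) = 20330 N·m, T_B = 876700 N·m.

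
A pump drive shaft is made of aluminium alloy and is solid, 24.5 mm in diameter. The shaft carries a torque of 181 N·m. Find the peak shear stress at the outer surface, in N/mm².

J = πd⁴/32 = π(0.0245)⁴/32 = 3.537×10^-8 m⁴.
τ_max = T·r/J = 181.0 × 0.0123 / 3.537×10^-8 = 6.268×10^7 Pa.

62.7 N/mm²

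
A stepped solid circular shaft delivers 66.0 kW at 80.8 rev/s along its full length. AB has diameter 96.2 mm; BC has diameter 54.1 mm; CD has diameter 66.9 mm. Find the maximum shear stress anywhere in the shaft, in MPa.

4.18 MPa

ω = 2π·80.8 = 507.7 rad/s, so T = P/ω = 66.0×10³ / 507.7 = 130.0 N·m.
Under the same torque, τ_max = 16T/(πd³) is largest where d is smallest — segment BC (d = 54.1 mm).
τ_max = 16·130.0/(π·(0.0541)³) = 4.181×10^6 Pa.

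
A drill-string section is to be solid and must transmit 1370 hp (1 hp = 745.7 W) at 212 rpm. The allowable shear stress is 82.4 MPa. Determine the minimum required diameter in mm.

142 mm

ω = 2π·212/60 = 22.20 rad/s, so T = P/ω = 1370×745.7 / 22.20 = 46020 N·m.
For a solid shaft τ_max = 16T/(πd³), so d = (16T/(π τ_allow))^(1/3) = (16·46020/(π·8.24×10^7))^(1/3) = 0.1417 m.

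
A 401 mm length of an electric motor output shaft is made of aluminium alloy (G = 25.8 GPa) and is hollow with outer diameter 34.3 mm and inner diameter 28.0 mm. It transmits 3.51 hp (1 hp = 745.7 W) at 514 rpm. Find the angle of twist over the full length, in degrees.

ω = 2π·514/60 = 53.83 rad/s, so T = P/ω = 3.51×745.7 / 53.83 = 48.63 N·m.
J = π(d_o⁴ − d_i⁴)/32 = π(0.0343⁴ − 0.0280⁴)/32 = 7.554×10^-8 m⁴.
θ = T·L/(G·J) = 48.63 × 0.401 / (25.8×10⁹ × 7.554×10^-8) = 0.01000 rad.

0.573°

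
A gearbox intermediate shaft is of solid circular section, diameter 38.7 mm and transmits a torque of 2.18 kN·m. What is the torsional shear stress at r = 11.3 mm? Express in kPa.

J = πd⁴/32 = π(0.0387)⁴/32 = 2.202×10^-7 m⁴.
Shear stress varies linearly with radius: τ = T·r/J = 2180 × 0.0113 / 2.202×10^-7 = 1.119×10^8 Pa.

112000 kPa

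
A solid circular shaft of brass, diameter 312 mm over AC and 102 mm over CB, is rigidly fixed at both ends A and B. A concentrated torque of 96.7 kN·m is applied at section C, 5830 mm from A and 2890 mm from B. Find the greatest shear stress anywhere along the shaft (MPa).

Compatibility: T_A·a/J_AC = T_B·b/J_CB with T_A + T_B = T₀.
J_AC = 9.30×10^-4 m⁴, J_CB = 1.06×10^-5 m⁴, so T_A = T₀·(J_AC/a)/((J_AC/a)+(J_CB/b)) = 94520 N·m, T_B = 2178 N·m.
τ in each portion: τ_AC = 1.59×10^7 Pa, τ_CB = 1.05×10^7 Pa; maximum is in AC.
τ_max = T_AC·r/J = 94520·0.156/9.30×10^-4 = 1.585×10^7 Pa.

15.9 MPa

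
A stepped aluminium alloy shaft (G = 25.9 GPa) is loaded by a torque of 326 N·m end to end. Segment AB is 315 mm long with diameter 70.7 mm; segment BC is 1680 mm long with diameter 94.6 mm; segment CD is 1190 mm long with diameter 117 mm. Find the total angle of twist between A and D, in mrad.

5.12 mrad

J_AB = π(0.0707)⁴/32 = 2.45×10^-6 m⁴; J_BC = π(0.0946)⁴/32 = 7.86×10^-6 m⁴; J_CD = π(0.117)⁴/32 = 1.84×10^-5 m⁴.
θ = (T/G)·Σ L_i/J_i = (326.0/25.9×10⁹)·(0.315/2.45×10^-6 + 1.68/7.86×10^-6 + 1.19/1.84×10^-5) = 5.120×10^-3 rad.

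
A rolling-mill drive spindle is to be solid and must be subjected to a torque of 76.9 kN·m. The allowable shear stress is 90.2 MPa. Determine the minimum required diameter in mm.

For a solid shaft τ_max = 16T/(πd³), so d = (16T/(π τ_allow))^(1/3) = (16·76900/(π·9.02×10^7))^(1/3) = 0.1631 m.

163 mm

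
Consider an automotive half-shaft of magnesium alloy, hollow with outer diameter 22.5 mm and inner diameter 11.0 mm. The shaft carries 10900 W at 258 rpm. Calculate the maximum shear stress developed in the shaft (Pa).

1.91e8 Pa

ω = 2π·258/60 = 27.02 rad/s, so T = P/ω = 10900 / 27.02 = 403.4 N·m.
J = π(d_o⁴ − d_i⁴)/32 = π(0.0225⁴ − 0.0110⁴)/32 = 2.372×10^-8 m⁴.
τ_max = T·r/J = 403.4 × 0.0112 / 2.372×10^-8 = 1.913×10^8 Pa.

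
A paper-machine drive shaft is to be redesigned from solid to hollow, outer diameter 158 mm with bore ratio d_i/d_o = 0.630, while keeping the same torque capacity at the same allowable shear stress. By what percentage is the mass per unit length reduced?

32.4 %

Equal τ_max and T ⇒ the solid shaft needs d_s³ = d_o³(1−k⁴), so d_s = 158·(1−0.630⁴)^(1/3) = 149.2 mm.
Area ratio A_h/A_s = d_o²(1−k²)/d_s² = (1−k²)/(1−k⁴)^(2/3) = 0.6761.
Mass saving = 1 − 0.6761 = 32.4 %.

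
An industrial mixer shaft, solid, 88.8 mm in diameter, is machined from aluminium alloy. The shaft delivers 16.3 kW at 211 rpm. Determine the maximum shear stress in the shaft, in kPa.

ω = 2π·211/60 = 22.10 rad/s, so T = P/ω = 16.3×10³ / 22.10 = 737.7 N·m.
J = πd⁴/32 = π(0.0888)⁴/32 = 6.105×10^-6 m⁴.
τ_max = T·r/J = 737.7 × 0.0444 / 6.105×10^-6 = 5.365×10^6 Pa.

5370 kPa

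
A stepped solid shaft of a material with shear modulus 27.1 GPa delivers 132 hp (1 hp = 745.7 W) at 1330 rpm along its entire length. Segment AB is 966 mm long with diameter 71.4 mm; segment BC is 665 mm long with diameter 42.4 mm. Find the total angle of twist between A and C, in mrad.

64.5 mrad

ω = 2π·1330/60 = 139.3 rad/s, so T = P/ω = 132×745.7 / 139.3 = 706.7 N·m.
J_AB = π(0.0714)⁴/32 = 2.55×10^-6 m⁴; J_BC = π(0.0424)⁴/32 = 3.17×10^-7 m⁴.
θ = (T/G)·Σ L_i/J_i = (706.7/27.1×10⁹)·(0.966/2.55×10^-6 + 0.665/3.17×10^-7) = 0.06453 rad.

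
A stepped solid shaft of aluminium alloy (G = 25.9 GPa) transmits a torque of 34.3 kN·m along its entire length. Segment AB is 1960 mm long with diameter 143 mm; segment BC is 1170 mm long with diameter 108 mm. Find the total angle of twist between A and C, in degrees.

J_AB = π(0.143)⁴/32 = 4.11×10^-5 m⁴; J_BC = π(0.108)⁴/32 = 1.34×10^-5 m⁴.
θ = (T/G)·Σ L_i/J_i = (34300/25.9×10⁹)·(1.96/4.11×10^-5 + 1.17/1.34×10^-5) = 0.1792 rad.

10.3°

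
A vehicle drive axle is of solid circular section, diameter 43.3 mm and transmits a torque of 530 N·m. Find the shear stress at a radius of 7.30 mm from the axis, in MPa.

J = πd⁴/32 = π(0.0433)⁴/32 = 3.451×10^-7 m⁴.
Shear stress varies linearly with radius: τ = T·r/J = 530.0 × 0.00730 / 3.451×10^-7 = 1.121×10^7 Pa.

11.2 MPa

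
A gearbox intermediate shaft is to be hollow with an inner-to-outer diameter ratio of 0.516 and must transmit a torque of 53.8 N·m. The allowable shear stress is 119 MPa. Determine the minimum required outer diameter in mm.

13.5 mm

For a hollow shaft with d_i/d_o = 0.516: τ_max = 16T/(π d_o³ (1−k⁴)), so d_o = [16T/(π τ_allow (1−k⁴))]^(1/3) = [16·53.80/(π·1.19×10^8·0.9291)]^(1/3) = 0.01353 m.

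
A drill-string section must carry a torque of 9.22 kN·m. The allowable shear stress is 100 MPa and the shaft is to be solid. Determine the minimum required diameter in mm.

For a solid shaft τ_max = 16T/(πd³), so d = (16T/(π τ_allow))^(1/3) = (16·9220/(π·1.00×10^8))^(1/3) = 0.07773 m.

77.7 mm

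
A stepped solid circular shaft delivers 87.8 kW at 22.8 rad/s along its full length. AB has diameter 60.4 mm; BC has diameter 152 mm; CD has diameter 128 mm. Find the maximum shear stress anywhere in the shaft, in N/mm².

ω = 22.8 rad/s, so T = P/ω = 87.8×10³ / 22.80 = 3851 N·m.
Under the same torque, τ_max = 16T/(πd³) is largest where d is smallest — segment AB (d = 60.4 mm).
τ_max = 16·3851/(π·(0.0604)³) = 8.901×10^7 Pa.

89.0 N/mm²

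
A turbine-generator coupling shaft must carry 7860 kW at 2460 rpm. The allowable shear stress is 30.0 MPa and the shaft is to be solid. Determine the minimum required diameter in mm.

ω = 2π·2460/60 = 257.6 rad/s, so T = P/ω = 7860×10³ / 257.6 = 30510 N·m.
For a solid shaft τ_max = 16T/(πd³), so d = (16T/(π τ_allow))^(1/3) = (16·30510/(π·3.00×10^7))^(1/3) = 0.1730 m.

173 mm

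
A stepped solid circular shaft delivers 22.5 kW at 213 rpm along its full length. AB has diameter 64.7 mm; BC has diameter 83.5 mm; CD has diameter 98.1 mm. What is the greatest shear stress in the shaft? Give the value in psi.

2750 psi

ω = 2π·213/60 = 22.31 rad/s, so T = P/ω = 22.5×10³ / 22.31 = 1009 N·m.
Under the same torque, τ_max = 16T/(πd³) is largest where d is smallest — segment AB (d = 64.7 mm).
τ_max = 16·1009/(π·(0.0647)³) = 1.897×10^7 Pa.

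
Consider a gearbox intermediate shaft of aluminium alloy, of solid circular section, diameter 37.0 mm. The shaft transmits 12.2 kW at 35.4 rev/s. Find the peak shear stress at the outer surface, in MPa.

5.51 MPa

ω = 2π·35.4 = 222.4 rad/s, so T = P/ω = 12.2×10³ / 222.4 = 54.85 N·m.
J = πd⁴/32 = π(0.0370)⁴/32 = 1.840×10^-7 m⁴.
τ_max = T·r/J = 54.85 × 0.0185 / 1.840×10^-7 = 5.515×10^6 Pa.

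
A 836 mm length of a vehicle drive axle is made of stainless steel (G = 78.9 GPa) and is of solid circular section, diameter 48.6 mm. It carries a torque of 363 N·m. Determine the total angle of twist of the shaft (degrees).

J = πd⁴/32 = π(0.0486)⁴/32 = 5.477×10^-7 m⁴.
θ = T·L/(G·J) = 363.0 × 0.836 / (78.9×10⁹ × 5.477×10^-7) = 7.022×10^-3 rad.

0.402°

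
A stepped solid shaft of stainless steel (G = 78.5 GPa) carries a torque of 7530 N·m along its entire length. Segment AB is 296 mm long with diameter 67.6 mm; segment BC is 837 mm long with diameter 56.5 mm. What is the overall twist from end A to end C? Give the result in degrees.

J_AB = π(0.0676)⁴/32 = 2.05×10^-6 m⁴; J_BC = π(0.0565)⁴/32 = 1.00×10^-6 m⁴.
θ = (T/G)·Σ L_i/J_i = (7530/78.5×10⁹)·(0.296/2.05×10^-6 + 0.837/1.00×10^-6) = 0.09410 rad.

5.39°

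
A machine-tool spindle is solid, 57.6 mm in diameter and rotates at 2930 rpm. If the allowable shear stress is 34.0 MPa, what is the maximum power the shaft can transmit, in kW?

J = πd⁴/32 = π(0.0576)⁴/32 = 1.081×10^-6 m⁴.
T_max = τ_allow·J/r = 3.40×10^7 × 1.081×10^-6 / 0.0288 = 1276 N·m.
ω = 2π·2930/60 = 306.8 rad/s, so P_max = T_max·ω = 3.914×10^5 W.

391 kW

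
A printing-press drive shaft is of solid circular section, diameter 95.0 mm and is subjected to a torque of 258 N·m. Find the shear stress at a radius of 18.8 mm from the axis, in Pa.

J = πd⁴/32 = π(0.0950)⁴/32 = 7.996×10^-6 m⁴.
Shear stress varies linearly with radius: τ = T·r/J = 258.0 × 0.0188 / 7.996×10^-6 = 6.066×10^5 Pa.

607000 Pa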